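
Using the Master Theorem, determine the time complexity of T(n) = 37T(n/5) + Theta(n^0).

Master Theorem for T(n) = 37T(n/5) + O(n^0):

a = 37, b = 5, c = 0
log_b(a) = log_5(37) = 2.2436

Case 1: c = 0 < log_5(37) = 2.2436
T(n) = O(n^(log_5 37))

For T(n) = 37T(n/5) + O(n^0): log_5(37) = 2.2436. This is Case 1 of the Master Theorem (c < log_b(a), work dominated by leaves), giving O(n^(log_5 37)).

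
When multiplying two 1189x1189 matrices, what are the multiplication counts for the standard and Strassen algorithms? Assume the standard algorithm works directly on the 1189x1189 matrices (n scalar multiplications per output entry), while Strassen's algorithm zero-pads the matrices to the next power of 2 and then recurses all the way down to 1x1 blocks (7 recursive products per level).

Matrix multiplication for 1189x1189 matrices:

Strassen's algorithm requires power-of-2 dimensions. Pad 1189x1189 to 2048x2048 (next power of 2).

Standard algorithm: 1189^3 = 1680914269 multiplications
Strassen's algorithm: 7^(log2(2048)) = 7^11 = 1977326743 multiplications
Difference: 1680914269 - 1977326743 = -296412474 (Strassen uses MORE here due to padding overhead — for small or just-over-power-of-2 n, padding can outweigh the per-level savings)

Standard: 1680914269 multiplications (1189^3). Strassen: 1977326743 multiplications (7^11, after padding to 2048x2048). Strassen reduces 8 recursive multiplications to 7 at each level.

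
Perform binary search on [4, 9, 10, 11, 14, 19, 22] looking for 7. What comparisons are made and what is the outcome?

Binary search for 7 in [4, 9, 10, 11, 14, 19, 22]:

lo=0, hi=6, mid=3, arr[mid]=11 -> 11 > 7, search left half
lo=0, hi=2, mid=1, arr[mid]=9 -> 9 > 7, search left half
lo=0, hi=0, mid=0, arr[mid]=4 -> 4 < 7, search right half
lo=1 > hi=0, target 7 not found

Binary search determines that 7 is not in the array after 3 comparisons. The search space was exhausted without finding the target.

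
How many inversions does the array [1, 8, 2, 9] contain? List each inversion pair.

Finding inversions in [1, 8, 2, 9]:

(1, 2): arr[1]=8 > arr[2]=2

Total inversions: 1

The array has 1 inversion(s): (1,2). Each pair (i,j) satisfies i < j and arr[i] > arr[j].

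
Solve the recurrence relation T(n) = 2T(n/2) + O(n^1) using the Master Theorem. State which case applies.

Master Theorem for T(n) = 2T(n/2) + O(n^1):

a = 2, b = 2, c = 1
log_b(a) = log_2(2) = 1.0000

Case 2: c = 1 = log_2(2) = 1.0000
T(n) = O(n^1 log n) = O(n log n)

For T(n) = 2T(n/2) + O(n^1): log_2(2) = 1.0000. This is Case 2 of the Master Theorem (c = log_b(a), equal work at all levels), giving O(n log n).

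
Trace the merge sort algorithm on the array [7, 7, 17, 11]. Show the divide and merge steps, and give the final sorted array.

Merge sort trace:

Split: [7, 7, 17, 11] -> [7, 7] and [17, 11]
  Split: [7, 7] -> [7] and [7]
  Merge: [7] + [7] -> [7, 7]
  Split: [17, 11] -> [17] and [11]
  Merge: [17] + [11] -> [11, 17]
Merge: [7, 7] + [11, 17] -> [7, 7, 11, 17]

Final sorted array: [7, 7, 11, 17]

The merge sort proceeds by recursively splitting the array and merging sorted halves.
After all merges, the sorted array is [7, 7, 11, 17].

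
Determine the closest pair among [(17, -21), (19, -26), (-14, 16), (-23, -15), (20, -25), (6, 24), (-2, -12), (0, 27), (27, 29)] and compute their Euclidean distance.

Computing all pairwise distances among 9 points:

d((17, -21), (19, -26)) = 5.3852
d((17, -21), (-14, 16)) = 48.2701
d((17, -21), (-23, -15)) = 40.4475
d((17, -21), (20, -25)) = 5.0
d((17, -21), (6, 24)) = 46.3249
d((17, -21), (-2, -12)) = 21.0238
d((17, -21), (0, 27)) = 50.9215
d((17, -21), (27, 29)) = 50.9902
d((19, -26), (-14, 16)) = 53.4135
d((19, -26), (-23, -15)) = 43.4166
d((19, -26), (20, -25)) = 1.4142 <-- minimum
d((19, -26), (6, 24)) = 51.6624
d((19, -26), (-2, -12)) = 25.2389
d((19, -26), (0, 27)) = 56.3028
d((19, -26), (27, 29)) = 55.5788
d((-14, 16), (-23, -15)) = 32.28
d((-14, 16), (20, -25)) = 53.2635
d((-14, 16), (6, 24)) = 21.5407
d((-14, 16), (-2, -12)) = 30.4631
d((-14, 16), (0, 27)) = 17.8045
d((-14, 16), (27, 29)) = 43.0116
d((-23, -15), (20, -25)) = 44.1475
d((-23, -15), (6, 24)) = 48.6004
d((-23, -15), (-2, -12)) = 21.2132
d((-23, -15), (0, 27)) = 47.8853
d((-23, -15), (27, 29)) = 66.6033
d((20, -25), (6, 24)) = 50.9608
d((20, -25), (-2, -12)) = 25.5539
d((20, -25), (0, 27)) = 55.7136
d((20, -25), (27, 29)) = 54.4518
d((6, 24), (-2, -12)) = 36.8782
d((6, 24), (0, 27)) = 6.7082
d((6, 24), (27, 29)) = 21.587
d((-2, -12), (0, 27)) = 39.0512
d((-2, -12), (27, 29)) = 50.2195
d((0, 27), (27, 29)) = 27.074

Closest pair: (19, -26) and (20, -25) with distance 1.4142

The closest pair is (19, -26) and (20, -25) with Euclidean distance 1.4142. For 9 points, brute-force pairwise comparison is shown above. For large n, the divide-and-conquer algorithm (sort by x, recurse on halves, check the dividing strip) achieves O(n log n).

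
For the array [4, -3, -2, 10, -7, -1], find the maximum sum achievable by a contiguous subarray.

Using Kadane's algorithm on [4, -3, -2, 10, -7, -1]:

Scanning through the array:
Position 1 (value -3): max_ending_here = 1, max_so_far = 4
Position 2 (value -2): max_ending_here = -1, max_so_far = 4
Position 3 (value 10): max_ending_here = 10, max_so_far = 10
Position 4 (value -7): max_ending_here = 3, max_so_far = 10
Position 5 (value -1): max_ending_here = 2, max_so_far = 10

Maximum subarray: [10]
Maximum sum: 10

The maximum subarray is [10] with sum 10. This subarray runs from index 3 to index 3.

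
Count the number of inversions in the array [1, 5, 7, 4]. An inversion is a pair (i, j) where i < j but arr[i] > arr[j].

Finding inversions in [1, 5, 7, 4]:

(1, 3): arr[1]=5 > arr[3]=4
(2, 3): arr[2]=7 > arr[3]=4

Total inversions: 2

The array has 2 inversion(s): (1,3), (2,3). Each pair (i,j) satisfies i < j and arr[i] > arr[j].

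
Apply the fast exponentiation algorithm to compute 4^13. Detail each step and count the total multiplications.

Computing 4^13 by squaring (build up from 4^1; each line after the first costs one multiplication):

4^1 = 4
4^2 = (4^1)^2 = 4^2 = 16
4^3 = 4 * 4^2 = 4 * 16 = 64
4^6 = (4^3)^2 = 64^2 = 4096
4^12 = (4^6)^2 = 4096^2 = 16777216
4^13 = 4 * 4^12 = 4 * 16777216 = 67108864

Result: 67108864
Multiplications needed: 5 (5 lines after 4^1)

4^13 = 67108864. Using exponentiation by squaring, this requires 5 multiplications. The key idea: if the exponent is even, square the half-power; if odd, multiply by the base once.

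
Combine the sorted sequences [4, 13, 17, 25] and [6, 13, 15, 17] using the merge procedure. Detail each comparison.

Merging process:

Compare 4 vs 6: take 4 from left. Merged: [4]
Compare 13 vs 6: take 6 from right. Merged: [4, 6]
Compare 13 vs 13: take 13 from left. Merged: [4, 6, 13]
Compare 17 vs 13: take 13 from right. Merged: [4, 6, 13, 13]
Compare 17 vs 15: take 15 from right. Merged: [4, 6, 13, 13, 15]
Compare 17 vs 17: take 17 from left. Merged: [4, 6, 13, 13, 15, 17]
Compare 25 vs 17: take 17 from right. Merged: [4, 6, 13, 13, 15, 17, 17]
Append remaining from left: [25]. Merged: [4, 6, 13, 13, 15, 17, 17, 25]

Final merged array: [4, 6, 13, 13, 15, 17, 17, 25]
Total comparisons: 7

The merged array is [4, 6, 13, 13, 15, 17, 17, 25], requiring 7 comparisons. The merge step runs in O(n) time where n is the total number of elements.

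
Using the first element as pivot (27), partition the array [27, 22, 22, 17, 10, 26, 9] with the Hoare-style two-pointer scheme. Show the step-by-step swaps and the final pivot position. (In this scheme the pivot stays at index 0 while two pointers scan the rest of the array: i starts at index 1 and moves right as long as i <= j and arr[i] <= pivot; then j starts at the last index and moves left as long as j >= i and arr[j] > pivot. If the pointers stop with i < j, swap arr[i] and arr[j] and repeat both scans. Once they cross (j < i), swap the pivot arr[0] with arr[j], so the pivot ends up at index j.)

Hoare-style two-pointer partition with pivot = 27:

Initial array: [27, 22, 22, 17, 10, 26, 9]

Pointers start at i = 1, j = 6.
i ends at 7, j ends at 6: the pointers have crossed (j < i), so scanning stops.

Swap pivot arr[0] with arr[6] to place pivot at position 6: [9, 22, 22, 17, 10, 26, 27]
Pivot position: 6

After partitioning with pivot 27, the array becomes [9, 22, 22, 17, 10, 26, 27]. The pivot is placed at index 6. All elements to the left of the pivot are <= 27, and all elements to the right are > 27.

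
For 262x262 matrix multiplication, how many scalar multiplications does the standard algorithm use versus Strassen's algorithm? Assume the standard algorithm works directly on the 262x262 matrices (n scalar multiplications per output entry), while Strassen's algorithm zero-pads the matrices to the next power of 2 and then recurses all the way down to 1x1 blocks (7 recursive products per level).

Matrix multiplication for 262x262 matrices:

Strassen's algorithm requires power-of-2 dimensions. Pad 262x262 to 512x512 (next power of 2).

Standard algorithm: 262^3 = 17984728 multiplications
Strassen's algorithm: 7^(log2(512)) = 7^9 = 40353607 multiplications
Difference: 17984728 - 40353607 = -22368879 (Strassen uses MORE here due to padding overhead — for small or just-over-power-of-2 n, padding can outweigh the per-level savings)

Standard: 17984728 multiplications (262^3). Strassen: 40353607 multiplications (7^9, after padding to 512x512). Strassen reduces 8 recursive multiplications to 7 at each level.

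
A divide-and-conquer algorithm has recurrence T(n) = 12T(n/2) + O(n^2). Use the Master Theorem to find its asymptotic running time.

Master Theorem for T(n) = 12T(n/2) + O(n^2):

a = 12, b = 2, c = 2
log_b(a) = log_2(12) = 3.5850

Case 1: c = 2 < log_2(12) = 3.5850
T(n) = O(n^(log_2 12))

For T(n) = 12T(n/2) + O(n^2): log_2(12) = 3.5850. This is Case 1 of the Master Theorem (c < log_b(a), work dominated by leaves), giving O(n^(log_2 12)).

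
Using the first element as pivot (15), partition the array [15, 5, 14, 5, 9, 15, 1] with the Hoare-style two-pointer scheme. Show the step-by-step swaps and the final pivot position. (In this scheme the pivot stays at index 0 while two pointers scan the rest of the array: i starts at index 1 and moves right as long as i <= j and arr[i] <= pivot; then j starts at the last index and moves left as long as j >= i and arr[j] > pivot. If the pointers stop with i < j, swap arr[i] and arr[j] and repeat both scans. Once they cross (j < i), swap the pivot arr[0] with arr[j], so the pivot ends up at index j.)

Hoare-style two-pointer partition with pivot = 15:

Initial array: [15, 5, 14, 5, 9, 15, 1]

Pointers start at i = 1, j = 6.
i ends at 7, j ends at 6: the pointers have crossed (j < i), so scanning stops.

Swap pivot arr[0] with arr[6] to place pivot at position 6: [1, 5, 14, 5, 9, 15, 15]
Pivot position: 6

After partitioning with pivot 15, the array becomes [1, 5, 14, 5, 9, 15, 15]. The pivot is placed at index 6. All elements to the left of the pivot are <= 15, and all elements to the right are > 15.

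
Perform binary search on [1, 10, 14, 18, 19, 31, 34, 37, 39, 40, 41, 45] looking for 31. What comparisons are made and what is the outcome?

Binary search for 31 in [1, 10, 14, 18, 19, 31, 34, 37, 39, 40, 41, 45]:

lo=0, hi=11, mid=5, arr[mid]=31 -> Found target at index 5!

Binary search finds 31 at index 5 after 1 comparisons. The search repeatedly halves the search space by comparing with the middle element.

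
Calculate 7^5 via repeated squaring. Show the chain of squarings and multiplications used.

Computing 7^5 by squaring (build up from 7^1; each line after the first costs one multiplication):

7^1 = 7
7^2 = (7^1)^2 = 7^2 = 49
7^4 = (7^2)^2 = 49^2 = 2401
7^5 = 7 * 7^4 = 7 * 2401 = 16807

Result: 16807
Multiplications needed: 3 (3 lines after 7^1)

7^5 = 16807. Using exponentiation by squaring, this requires 3 multiplications. The key idea: if the exponent is even, square the half-power; if odd, multiply by the base once.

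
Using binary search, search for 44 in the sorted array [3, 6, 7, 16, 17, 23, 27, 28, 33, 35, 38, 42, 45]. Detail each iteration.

Binary search for 44 in [3, 6, 7, 16, 17, 23, 27, 28, 33, 35, 38, 42, 45]:

lo=0, hi=12, mid=6, arr[mid]=27 -> 27 < 44, search right half
lo=7, hi=12, mid=9, arr[mid]=35 -> 35 < 44, search right half
lo=10, hi=12, mid=11, arr[mid]=42 -> 42 < 44, search right half
lo=12, hi=12, mid=12, arr[mid]=45 -> 45 > 44, search left half
lo=12 > hi=11, target 44 not found

Binary search determines that 44 is not in the array after 4 comparisons. The search space was exhausted without finding the target.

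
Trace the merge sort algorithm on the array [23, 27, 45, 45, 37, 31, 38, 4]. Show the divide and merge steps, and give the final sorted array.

Merge sort trace:

Split: [23, 27, 45, 45, 37, 31, 38, 4] -> [23, 27, 45, 45] and [37, 31, 38, 4]
  Split: [23, 27, 45, 45] -> [23, 27] and [45, 45]
    Split: [23, 27] -> [23] and [27]
    Merge: [23] + [27] -> [23, 27]
    Split: [45, 45] -> [45] and [45]
    Merge: [45] + [45] -> [45, 45]
  Merge: [23, 27] + [45, 45] -> [23, 27, 45, 45]
  Split: [37, 31, 38, 4] -> [37, 31] and [38, 4]
    Split: [37, 31] -> [37] and [31]
    Merge: [37] + [31] -> [31, 37]
    Split: [38, 4] -> [38] and [4]
    Merge: [38] + [4] -> [4, 38]
  Merge: [31, 37] + [4, 38] -> [4, 31, 37, 38]
Merge: [23, 27, 45, 45] + [4, 31, 37, 38] -> [4, 23, 27, 31, 37, 38, 45, 45]

Final sorted array: [4, 23, 27, 31, 37, 38, 45, 45]

The merge sort proceeds by recursively splitting the array and merging sorted halves.
After all merges, the sorted array is [4, 23, 27, 31, 37, 38, 45, 45].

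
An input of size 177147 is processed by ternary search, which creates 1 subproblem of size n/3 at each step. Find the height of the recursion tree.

For divide and conquer with division factor 3:

Problem sizes at each level:
Level 0: 177147
Level 1: 59049
Level 2: 19683
Level 3: 6561
Level 4: 2187
Level 5: 729
Level 6: 243
Level 7: 81
Level 8: 27
Level 9: 9
Level 10: 3
Level 11: 1

The root is level 0 and the size-1 base case is level 11 (the tree spans levels 0 through 11, i.e. 12 levels counting the root), so the depth is the number of divisions: log_3(177147) = 11

The recursion tree depth is log_3(177147) = 11. At each level, the problem size is divided by 3, so it takes 11 divisions to reduce to a base case of size 1. The algorithm makes 1 recursive call at each level.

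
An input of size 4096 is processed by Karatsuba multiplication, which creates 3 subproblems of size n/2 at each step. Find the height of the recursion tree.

For divide and conquer with division factor 2:

Problem sizes at each level:
Level 0: 4096
Level 1: 2048
Level 2: 1024
Level 3: 512
Level 4: 256
Level 5: 128
Level 6: 64
Level 7: 32
Level 8: 16
Level 9: 8
Level 10: 4
Level 11: 2
Level 12: 1

The root is level 0 and the size-1 base case is level 12 (the tree spans levels 0 through 12, i.e. 13 levels counting the root), so the depth is the number of divisions: log_2(4096) = 12

The recursion tree depth is log_2(4096) = 12. At each level, the problem size is divided by 2, so it takes 12 divisions to reduce to a base case of size 1. The algorithm makes 3 recursive calls at each level.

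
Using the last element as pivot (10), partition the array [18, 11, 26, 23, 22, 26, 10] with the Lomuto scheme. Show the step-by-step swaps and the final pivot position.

Lomuto partition with pivot = 10:

Initial array: [18, 11, 26, 23, 22, 26, 10]

arr[0]=18 > 10: no swap
arr[1]=11 > 10: no swap
arr[2]=26 > 10: no swap
arr[3]=23 > 10: no swap
arr[4]=22 > 10: no swap
arr[5]=26 > 10: no swap

Place pivot at position 0: [10, 11, 26, 23, 22, 26, 18]
Pivot position: 0

After partitioning with pivot 10, the array becomes [10, 11, 26, 23, 22, 26, 18]. The pivot is placed at index 0. All elements to the left of the pivot are <= 10, and all elements to the right are > 10.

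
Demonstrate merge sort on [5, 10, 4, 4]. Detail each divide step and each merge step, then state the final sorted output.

Merge sort trace:

Split: [5, 10, 4, 4] -> [5, 10] and [4, 4]
  Split: [5, 10] -> [5] and [10]
  Merge: [5] + [10] -> [5, 10]
  Split: [4, 4] -> [4] and [4]
  Merge: [4] + [4] -> [4, 4]
Merge: [5, 10] + [4, 4] -> [4, 4, 5, 10]

Final sorted array: [4, 4, 5, 10]

The merge sort proceeds by recursively splitting the array and merging sorted halves.
After all merges, the sorted array is [4, 4, 5, 10].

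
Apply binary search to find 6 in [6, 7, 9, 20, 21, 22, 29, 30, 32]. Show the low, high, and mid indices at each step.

Binary search for 6 in [6, 7, 9, 20, 21, 22, 29, 30, 32]:

lo=0, hi=8, mid=4, arr[mid]=21 -> 21 > 6, search left half
lo=0, hi=3, mid=1, arr[mid]=7 -> 7 > 6, search left half
lo=0, hi=0, mid=0, arr[mid]=6 -> Found target at index 0!

Binary search finds 6 at index 0 after 3 comparisons. The search repeatedly halves the search space by comparing with the middle element.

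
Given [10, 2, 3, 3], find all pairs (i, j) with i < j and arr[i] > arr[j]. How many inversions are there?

Finding inversions in [10, 2, 3, 3]:

(0, 1): arr[0]=10 > arr[1]=2
(0, 2): arr[0]=10 > arr[2]=3
(0, 3): arr[0]=10 > arr[3]=3

Total inversions: 3

The array has 3 inversion(s): (0,1), (0,2), (0,3). Each pair (i,j) satisfies i < j and arr[i] > arr[j].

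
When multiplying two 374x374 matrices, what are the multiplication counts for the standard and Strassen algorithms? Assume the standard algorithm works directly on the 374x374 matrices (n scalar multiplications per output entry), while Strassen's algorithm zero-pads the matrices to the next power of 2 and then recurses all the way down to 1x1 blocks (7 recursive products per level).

Matrix multiplication for 374x374 matrices:

Strassen's algorithm requires power-of-2 dimensions. Pad 374x374 to 512x512 (next power of 2).

Standard algorithm: 374^3 = 52313624 multiplications
Strassen's algorithm: 7^(log2(512)) = 7^9 = 40353607 multiplications
Savings: 52313624 - 40353607 = 11960017 multiplications

Standard: 52313624 multiplications (374^3). Strassen: 40353607 multiplications (7^9, after padding to 512x512). Strassen reduces 8 recursive multiplications to 7 at each level.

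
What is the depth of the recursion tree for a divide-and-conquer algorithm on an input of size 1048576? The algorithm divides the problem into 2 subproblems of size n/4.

For divide and conquer with division factor 4:

Problem sizes at each level:
Level 0: 1048576
Level 1: 262144
Level 2: 65536
Level 3: 16384
Level 4: 4096
Level 5: 1024
Level 6: 256
Level 7: 64
Level 8: 16
Level 9: 4
Level 10: 1

The root is level 0 and the size-1 base case is level 10 (the tree spans levels 0 through 10, i.e. 11 levels counting the root), so the depth is the number of divisions: log_4(1048576) = 10

The recursion tree depth is log_4(1048576) = 10. At each level, the problem size is divided by 4, so it takes 10 divisions to reduce to a base case of size 1. The algorithm makes 2 recursive calls at each level.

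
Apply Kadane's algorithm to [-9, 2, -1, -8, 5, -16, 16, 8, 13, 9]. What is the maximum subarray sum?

Using Kadane's algorithm on [-9, 2, -1, -8, 5, -16, 16, 8, 13, 9]:

Scanning through the array:
Position 1 (value 2): max_ending_here = 2, max_so_far = 2
Position 2 (value -1): max_ending_here = 1, max_so_far = 2
Position 3 (value -8): max_ending_here = -7, max_so_far = 2
Position 4 (value 5): max_ending_here = 5, max_so_far = 5
Position 5 (value -16): max_ending_here = -11, max_so_far = 5
Position 6 (value 16): max_ending_here = 16, max_so_far = 16
Position 7 (value 8): max_ending_here = 24, max_so_far = 24
Position 8 (value 13): max_ending_here = 37, max_so_far = 37
Position 9 (value 9): max_ending_here = 46, max_so_far = 46

Maximum subarray: [16, 8, 13, 9]
Maximum sum: 46

The maximum subarray is [16, 8, 13, 9] with sum 46. This subarray runs from index 6 to index 9.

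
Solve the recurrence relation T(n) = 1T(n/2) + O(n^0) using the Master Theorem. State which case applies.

Master Theorem for T(n) = 1T(n/2) + O(n^0):

a = 1, b = 2, c = 0
log_b(a) = log_2(1) = 0.0000

Case 2: c = 0 = log_2(1) = 0.0000
T(n) = O(n^0 log n) = O(log n)

For T(n) = 1T(n/2) + O(n^0): log_2(1) = 0.0000. This is Case 2 of the Master Theorem (c = log_b(a), equal work at all levels), giving O(log n).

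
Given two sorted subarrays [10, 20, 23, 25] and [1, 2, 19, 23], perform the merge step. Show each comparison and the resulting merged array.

Merging process:

Compare 10 vs 1: take 1 from right. Merged: [1]
Compare 10 vs 2: take 2 from right. Merged: [1, 2]
Compare 10 vs 19: take 10 from left. Merged: [1, 2, 10]
Compare 20 vs 19: take 19 from right. Merged: [1, 2, 10, 19]
Compare 20 vs 23: take 20 from left. Merged: [1, 2, 10, 19, 20]
Compare 23 vs 23: take 23 from left. Merged: [1, 2, 10, 19, 20, 23]
Compare 25 vs 23: take 23 from right. Merged: [1, 2, 10, 19, 20, 23, 23]
Append remaining from left: [25]. Merged: [1, 2, 10, 19, 20, 23, 23, 25]

Final merged array: [1, 2, 10, 19, 20, 23, 23, 25]
Total comparisons: 7

The merged array is [1, 2, 10, 19, 20, 23, 23, 25], requiring 7 comparisons. The merge step runs in O(n) time where n is the total number of elements.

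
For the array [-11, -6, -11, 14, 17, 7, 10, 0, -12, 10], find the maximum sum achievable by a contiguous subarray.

Using Kadane's algorithm on [-11, -6, -11, 14, 17, 7, 10, 0, -12, 10]:

Scanning through the array:
Position 1 (value -6): max_ending_here = -6, max_so_far = -6
Position 2 (value -11): max_ending_here = -11, max_so_far = -6
Position 3 (value 14): max_ending_here = 14, max_so_far = 14
Position 4 (value 17): max_ending_here = 31, max_so_far = 31
Position 5 (value 7): max_ending_here = 38, max_so_far = 38
Position 6 (value 10): max_ending_here = 48, max_so_far = 48
Position 7 (value 0): max_ending_here = 48, max_so_far = 48
Position 8 (value -12): max_ending_here = 36, max_so_far = 48
Position 9 (value 10): max_ending_here = 46, max_so_far = 48

Maximum subarray: [14, 17, 7, 10]
Maximum sum: 48

The maximum subarray is [14, 17, 7, 10] with sum 48. This subarray runs from index 3 to index 6.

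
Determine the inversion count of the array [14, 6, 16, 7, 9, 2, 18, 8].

Finding inversions in [14, 6, 16, 7, 9, 2, 18, 8]:

(0, 1): arr[0]=14 > arr[1]=6
(0, 3): arr[0]=14 > arr[3]=7
(0, 4): arr[0]=14 > arr[4]=9
(0, 5): arr[0]=14 > arr[5]=2
(0, 7): arr[0]=14 > arr[7]=8
(1, 5): arr[1]=6 > arr[5]=2
(2, 3): arr[2]=16 > arr[3]=7
(2, 4): arr[2]=16 > arr[4]=9
(2, 5): arr[2]=16 > arr[5]=2
(2, 7): arr[2]=16 > arr[7]=8
(3, 5): arr[3]=7 > arr[5]=2
(4, 5): arr[4]=9 > arr[5]=2
(4, 7): arr[4]=9 > arr[7]=8
(6, 7): arr[6]=18 > arr[7]=8

Total inversions: 14

The array has 14 inversion(s): (0,1), (0,3), (0,4), (0,5), (0,7), (1,5), (2,3), (2,4), (2,5), (2,7), (3,5), (4,5), (4,7), (6,7). Each pair (i,j) satisfies i < j and arr[i] > arr[j].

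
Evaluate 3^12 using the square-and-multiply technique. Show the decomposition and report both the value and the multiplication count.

Computing 3^12 by squaring (build up from 3^1; each line after the first costs one multiplication):

3^1 = 3
3^2 = (3^1)^2 = 3^2 = 9
3^3 = 3 * 3^2 = 3 * 9 = 27
3^6 = (3^3)^2 = 27^2 = 729
3^12 = (3^6)^2 = 729^2 = 531441

Result: 531441
Multiplications needed: 4 (4 lines after 3^1)

3^12 = 531441. Using exponentiation by squaring, this requires 4 multiplications. The key idea: if the exponent is even, square the half-power; if odd, multiply by the base once.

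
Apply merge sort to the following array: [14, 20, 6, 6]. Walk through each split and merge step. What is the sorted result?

Merge sort trace:

Split: [14, 20, 6, 6] -> [14, 20] and [6, 6]
  Split: [14, 20] -> [14] and [20]
  Merge: [14] + [20] -> [14, 20]
  Split: [6, 6] -> [6] and [6]
  Merge: [6] + [6] -> [6, 6]
Merge: [14, 20] + [6, 6] -> [6, 6, 14, 20]

Final sorted array: [6, 6, 14, 20]

The merge sort proceeds by recursively splitting the array and merging sorted halves.
After all merges, the sorted array is [6, 6, 14, 20].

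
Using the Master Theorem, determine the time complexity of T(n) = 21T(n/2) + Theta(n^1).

Master Theorem for T(n) = 21T(n/2) + O(n^1):

a = 21, b = 2, c = 1
log_b(a) = log_2(21) = 4.3923

Case 1: c = 1 < log_2(21) = 4.3923
T(n) = O(n^(log_2 21))

For T(n) = 21T(n/2) + O(n^1): log_2(21) = 4.3923. This is Case 1 of the Master Theorem (c < log_b(a), work dominated by leaves), giving O(n^(log_2 21)).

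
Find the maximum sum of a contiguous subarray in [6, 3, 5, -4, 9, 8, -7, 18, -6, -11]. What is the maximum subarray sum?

Using Kadane's algorithm on [6, 3, 5, -4, 9, 8, -7, 18, -6, -11]:

Scanning through the array:
Position 1 (value 3): max_ending_here = 9, max_so_far = 9
Position 2 (value 5): max_ending_here = 14, max_so_far = 14
Position 3 (value -4): max_ending_here = 10, max_so_far = 14
Position 4 (value 9): max_ending_here = 19, max_so_far = 19
Position 5 (value 8): max_ending_here = 27, max_so_far = 27
Position 6 (value -7): max_ending_here = 20, max_so_far = 27
Position 7 (value 18): max_ending_here = 38, max_so_far = 38
Position 8 (value -6): max_ending_here = 32, max_so_far = 38
Position 9 (value -11): max_ending_here = 21, max_so_far = 38

Maximum subarray: [6, 3, 5, -4, 9, 8, -7, 18]
Maximum sum: 38

The maximum subarray is [6, 3, 5, -4, 9, 8, -7, 18] with sum 38. This subarray runs from index 0 to index 7.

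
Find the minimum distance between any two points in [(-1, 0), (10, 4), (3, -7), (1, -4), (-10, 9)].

Computing all pairwise distances among 5 points:

d((-1, 0), (10, 4)) = 11.7047
d((-1, 0), (3, -7)) = 8.0623
d((-1, 0), (1, -4)) = 4.4721
d((-1, 0), (-10, 9)) = 12.7279
d((10, 4), (3, -7)) = 13.0384
d((10, 4), (1, -4)) = 12.0416
d((10, 4), (-10, 9)) = 20.6155
d((3, -7), (1, -4)) = 3.6056 <-- minimum
d((3, -7), (-10, 9)) = 20.6155
d((1, -4), (-10, 9)) = 17.0294

Closest pair: (3, -7) and (1, -4) with distance 3.6056

The closest pair is (3, -7) and (1, -4) with Euclidean distance 3.6056. For 5 points, brute-force pairwise comparison is shown above. For large n, the divide-and-conquer algorithm (sort by x, recurse on halves, check the dividing strip) achieves O(n log n).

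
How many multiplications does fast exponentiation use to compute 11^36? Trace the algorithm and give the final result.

Computing 11^36 by squaring (build up from 11^1; each line after the first costs one multiplication):

11^1 = 11
11^2 = (11^1)^2 = 11^2 = 121
11^4 = (11^2)^2 = 121^2 = 14641
11^8 = (11^4)^2 = 14641^2 = 214358881
11^9 = 11 * 11^8 = 11 * 214358881 = 2357947691
11^18 = (11^9)^2 = 2357947691^2 = 5559917313492231481
11^36 = (11^18)^2 = 5559917313492231481^2 = 30912680532870672635673352936887453361

Result: 30912680532870672635673352936887453361
Multiplications needed: 6 (6 lines after 11^1)

11^36 = 30912680532870672635673352936887453361. Using exponentiation by squaring, this requires 6 multiplications. The key idea: if the exponent is even, square the half-power; if odd, multiply by the base once.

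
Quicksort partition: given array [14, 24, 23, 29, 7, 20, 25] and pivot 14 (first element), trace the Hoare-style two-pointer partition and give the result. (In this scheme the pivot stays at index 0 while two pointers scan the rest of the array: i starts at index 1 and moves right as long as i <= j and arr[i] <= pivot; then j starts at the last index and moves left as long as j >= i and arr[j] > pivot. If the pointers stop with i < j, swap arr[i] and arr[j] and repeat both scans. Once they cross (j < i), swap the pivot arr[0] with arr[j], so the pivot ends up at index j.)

Hoare-style two-pointer partition with pivot = 14:

Initial array: [14, 24, 23, 29, 7, 20, 25]

Pointers start at i = 1, j = 6.
i stops at index 1 (arr[1]=24 > 14), j stops at index 4 (arr[4]=7 <= 14): swap arr[1] and arr[4], array becomes [14, 7, 23, 29, 24, 20, 25]
i ends at 2, j ends at 1: the pointers have crossed (j < i), so scanning stops.

Swap pivot arr[0] with arr[1] to place pivot at position 1: [7, 14, 23, 29, 24, 20, 25]
Pivot position: 1

After partitioning with pivot 14, the array becomes [7, 14, 23, 29, 24, 20, 25]. The pivot is placed at index 1. All elements to the left of the pivot are <= 14, and all elements to the right are > 14.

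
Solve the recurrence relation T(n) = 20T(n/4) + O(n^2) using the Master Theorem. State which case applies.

Master Theorem for T(n) = 20T(n/4) + O(n^2):

a = 20, b = 4, c = 2
log_b(a) = log_4(20) = 2.1610

Case 1: c = 2 < log_4(20) = 2.1610
T(n) = O(n^(log_4 20))

For T(n) = 20T(n/4) + O(n^2): log_4(20) = 2.1610. This is Case 1 of the Master Theorem (c < log_b(a), work dominated by leaves), giving O(n^(log_4 20)).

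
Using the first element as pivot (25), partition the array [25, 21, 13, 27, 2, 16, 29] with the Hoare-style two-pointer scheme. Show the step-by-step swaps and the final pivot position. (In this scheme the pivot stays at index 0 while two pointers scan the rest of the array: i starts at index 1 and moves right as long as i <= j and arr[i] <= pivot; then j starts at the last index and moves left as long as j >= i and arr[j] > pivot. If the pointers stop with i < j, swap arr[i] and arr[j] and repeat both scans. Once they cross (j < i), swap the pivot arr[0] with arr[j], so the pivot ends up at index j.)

Hoare-style two-pointer partition with pivot = 25:

Initial array: [25, 21, 13, 27, 2, 16, 29]

Pointers start at i = 1, j = 6.
i stops at index 3 (arr[3]=27 > 25), j stops at index 5 (arr[5]=16 <= 25): swap arr[3] and arr[5], array becomes [25, 21, 13, 16, 2, 27, 29]
i ends at 5, j ends at 4: the pointers have crossed (j < i), so scanning stops.

Swap pivot arr[0] with arr[4] to place pivot at position 4: [2, 21, 13, 16, 25, 27, 29]
Pivot position: 4

After partitioning with pivot 25, the array becomes [2, 21, 13, 16, 25, 27, 29]. The pivot is placed at index 4. All elements to the left of the pivot are <= 25, and all elements to the right are > 25.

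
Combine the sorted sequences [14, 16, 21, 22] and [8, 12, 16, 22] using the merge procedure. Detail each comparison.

Merging process:

Compare 14 vs 8: take 8 from right. Merged: [8]
Compare 14 vs 12: take 12 from right. Merged: [8, 12]
Compare 14 vs 16: take 14 from left. Merged: [8, 12, 14]
Compare 16 vs 16: take 16 from left. Merged: [8, 12, 14, 16]
Compare 21 vs 16: take 16 from right. Merged: [8, 12, 14, 16, 16]
Compare 21 vs 22: take 21 from left. Merged: [8, 12, 14, 16, 16, 21]
Compare 22 vs 22: take 22 from left. Merged: [8, 12, 14, 16, 16, 21, 22]
Append remaining from right: [22]. Merged: [8, 12, 14, 16, 16, 21, 22, 22]

Final merged array: [8, 12, 14, 16, 16, 21, 22, 22]
Total comparisons: 7

The merged array is [8, 12, 14, 16, 16, 21, 22, 22], requiring 7 comparisons. The merge step runs in O(n) time where n is the total number of elements.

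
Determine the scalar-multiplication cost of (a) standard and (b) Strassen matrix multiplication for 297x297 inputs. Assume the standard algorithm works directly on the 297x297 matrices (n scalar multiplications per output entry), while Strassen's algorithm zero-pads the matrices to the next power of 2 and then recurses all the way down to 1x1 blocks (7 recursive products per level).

Matrix multiplication for 297x297 matrices:

Strassen's algorithm requires power-of-2 dimensions. Pad 297x297 to 512x512 (next power of 2).

Standard algorithm: 297^3 = 26198073 multiplications
Strassen's algorithm: 7^(log2(512)) = 7^9 = 40353607 multiplications
Difference: 26198073 - 40353607 = -14155534 (Strassen uses MORE here due to padding overhead — for small or just-over-power-of-2 n, padding can outweigh the per-level savings)

Standard: 26198073 multiplications (297^3). Strassen: 40353607 multiplications (7^9, after padding to 512x512). Strassen reduces 8 recursive multiplications to 7 at each level.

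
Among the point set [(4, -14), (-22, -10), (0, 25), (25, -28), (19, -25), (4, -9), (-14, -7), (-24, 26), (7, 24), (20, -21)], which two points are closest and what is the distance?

Computing all pairwise distances among 10 points:

d((4, -14), (-22, -10)) = 26.3059
d((4, -14), (0, 25)) = 39.2046
d((4, -14), (25, -28)) = 25.2389
d((4, -14), (19, -25)) = 18.6011
d((4, -14), (4, -9)) = 5.0
d((4, -14), (-14, -7)) = 19.3132
d((4, -14), (-24, 26)) = 48.8262
d((4, -14), (7, 24)) = 38.1182
d((4, -14), (20, -21)) = 17.4642
d((-22, -10), (0, 25)) = 41.3401
d((-22, -10), (25, -28)) = 50.3289
d((-22, -10), (19, -25)) = 43.6578
d((-22, -10), (4, -9)) = 26.0192
d((-22, -10), (-14, -7)) = 8.544
d((-22, -10), (-24, 26)) = 36.0555
d((-22, -10), (7, 24)) = 44.6878
d((-22, -10), (20, -21)) = 43.4166
d((0, 25), (25, -28)) = 58.6003
d((0, 25), (19, -25)) = 53.4883
d((0, 25), (4, -9)) = 34.2345
d((0, 25), (-14, -7)) = 34.9285
d((0, 25), (-24, 26)) = 24.0208
d((0, 25), (7, 24)) = 7.0711
d((0, 25), (20, -21)) = 50.1597
d((25, -28), (19, -25)) = 6.7082
d((25, -28), (4, -9)) = 28.3196
d((25, -28), (-14, -7)) = 44.2945
d((25, -28), (-24, 26)) = 72.9178
d((25, -28), (7, 24)) = 55.0273
d((25, -28), (20, -21)) = 8.6023
d((19, -25), (4, -9)) = 21.9317
d((19, -25), (-14, -7)) = 37.5899
d((19, -25), (-24, 26)) = 66.7083
d((19, -25), (7, 24)) = 50.448
d((19, -25), (20, -21)) = 4.1231 <-- minimum
d((4, -9), (-14, -7)) = 18.1108
d((4, -9), (-24, 26)) = 44.8219
d((4, -9), (7, 24)) = 33.1361
d((4, -9), (20, -21)) = 20.0
d((-14, -7), (-24, 26)) = 34.4819
d((-14, -7), (7, 24)) = 37.4433
d((-14, -7), (20, -21)) = 36.7696
d((-24, 26), (7, 24)) = 31.0644
d((-24, 26), (20, -21)) = 64.3817
d((7, 24), (20, -21)) = 46.8402

Closest pair: (19, -25) and (20, -21) with distance 4.1231

The closest pair is (19, -25) and (20, -21) with Euclidean distance 4.1231. For 10 points, brute-force pairwise comparison is shown above. For large n, the divide-and-conquer algorithm (sort by x, recurse on halves, check the dividing strip) achieves O(n log n).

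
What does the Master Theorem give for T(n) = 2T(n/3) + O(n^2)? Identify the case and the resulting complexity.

Master Theorem for T(n) = 2T(n/3) + O(n^2):

a = 2, b = 3, c = 2
log_b(a) = log_3(2) = 0.6309

Case 3: c = 2 > log_3(2) = 0.6309
T(n) = O(n^2) = O(n^2)

For T(n) = 2T(n/3) + O(n^2): log_3(2) = 0.6309. This is Case 3 of the Master Theorem (c > log_b(a), work dominated by root), giving O(n^2).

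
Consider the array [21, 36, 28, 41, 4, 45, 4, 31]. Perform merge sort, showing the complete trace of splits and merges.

Merge sort trace:

Split: [21, 36, 28, 41, 4, 45, 4, 31] -> [21, 36, 28, 41] and [4, 45, 4, 31]
  Split: [21, 36, 28, 41] -> [21, 36] and [28, 41]
    Split: [21, 36] -> [21] and [36]
    Merge: [21] + [36] -> [21, 36]
    Split: [28, 41] -> [28] and [41]
    Merge: [28] + [41] -> [28, 41]
  Merge: [21, 36] + [28, 41] -> [21, 28, 36, 41]
  Split: [4, 45, 4, 31] -> [4, 45] and [4, 31]
    Split: [4, 45] -> [4] and [45]
    Merge: [4] + [45] -> [4, 45]
    Split: [4, 31] -> [4] and [31]
    Merge: [4] + [31] -> [4, 31]
  Merge: [4, 45] + [4, 31] -> [4, 4, 31, 45]
Merge: [21, 28, 36, 41] + [4, 4, 31, 45] -> [4, 4, 21, 28, 31, 36, 41, 45]

Final sorted array: [4, 4, 21, 28, 31, 36, 41, 45]

The merge sort proceeds by recursively splitting the array and merging sorted halves.
After all merges, the sorted array is [4, 4, 21, 28, 31, 36, 41, 45].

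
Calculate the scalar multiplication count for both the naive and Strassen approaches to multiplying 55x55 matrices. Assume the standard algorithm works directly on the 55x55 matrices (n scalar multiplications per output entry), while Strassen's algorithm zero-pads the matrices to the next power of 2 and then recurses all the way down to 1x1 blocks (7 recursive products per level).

Matrix multiplication for 55x55 matrices:

Strassen's algorithm requires power-of-2 dimensions. Pad 55x55 to 64x64 (next power of 2).

Standard algorithm: 55^3 = 166375 multiplications
Strassen's algorithm: 7^(log2(64)) = 7^6 = 117649 multiplications
Savings: 166375 - 117649 = 48726 multiplications

Standard: 166375 multiplications (55^3). Strassen: 117649 multiplications (7^6, after padding to 64x64). Strassen reduces 8 recursive multiplications to 7 at each level.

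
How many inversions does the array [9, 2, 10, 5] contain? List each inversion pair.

Finding inversions in [9, 2, 10, 5]:

(0, 1): arr[0]=9 > arr[1]=2
(0, 3): arr[0]=9 > arr[3]=5
(2, 3): arr[2]=10 > arr[3]=5

Total inversions: 3

The array has 3 inversion(s): (0,1), (0,3), (2,3). Each pair (i,j) satisfies i < j and arr[i] > arr[j].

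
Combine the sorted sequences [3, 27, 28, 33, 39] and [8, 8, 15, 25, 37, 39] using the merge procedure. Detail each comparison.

Merging process:

Compare 3 vs 8: take 3 from left. Merged: [3]
Compare 27 vs 8: take 8 from right. Merged: [3, 8]
Compare 27 vs 8: take 8 from right. Merged: [3, 8, 8]
Compare 27 vs 15: take 15 from right. Merged: [3, 8, 8, 15]
Compare 27 vs 25: take 25 from right. Merged: [3, 8, 8, 15, 25]
Compare 27 vs 37: take 27 from left. Merged: [3, 8, 8, 15, 25, 27]
Compare 28 vs 37: take 28 from left. Merged: [3, 8, 8, 15, 25, 27, 28]
Compare 33 vs 37: take 33 from left. Merged: [3, 8, 8, 15, 25, 27, 28, 33]
Compare 39 vs 37: take 37 from right. Merged: [3, 8, 8, 15, 25, 27, 28, 33, 37]
Compare 39 vs 39: take 39 from left. Merged: [3, 8, 8, 15, 25, 27, 28, 33, 37, 39]
Append remaining from right: [39]. Merged: [3, 8, 8, 15, 25, 27, 28, 33, 37, 39, 39]

Final merged array: [3, 8, 8, 15, 25, 27, 28, 33, 37, 39, 39]
Total comparisons: 10

The merged array is [3, 8, 8, 15, 25, 27, 28, 33, 37, 39, 39], requiring 10 comparisons. The merge step runs in O(n) time where n is the total number of elements.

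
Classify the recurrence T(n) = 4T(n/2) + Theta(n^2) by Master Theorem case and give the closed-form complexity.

Master Theorem for T(n) = 4T(n/2) + O(n^2):

a = 4, b = 2, c = 2
log_b(a) = log_2(4) = 2.0000

Case 2: c = 2 = log_2(4) = 2.0000
T(n) = O(n^2 log n) = O(n^2 log n)

For T(n) = 4T(n/2) + O(n^2): log_2(4) = 2.0000. This is Case 2 of the Master Theorem (c = log_b(a), equal work at all levels), giving O(n^2 log n).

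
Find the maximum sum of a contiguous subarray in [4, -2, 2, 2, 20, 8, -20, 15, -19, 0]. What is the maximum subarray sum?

Using Kadane's algorithm on [4, -2, 2, 2, 20, 8, -20, 15, -19, 0]:

Scanning through the array:
Position 1 (value -2): max_ending_here = 2, max_so_far = 4
Position 2 (value 2): max_ending_here = 4, max_so_far = 4
Position 3 (value 2): max_ending_here = 6, max_so_far = 6
Position 4 (value 20): max_ending_here = 26, max_so_far = 26
Position 5 (value 8): max_ending_here = 34, max_so_far = 34
Position 6 (value -20): max_ending_here = 14, max_so_far = 34
Position 7 (value 15): max_ending_here = 29, max_so_far = 34
Position 8 (value -19): max_ending_here = 10, max_so_far = 34
Position 9 (value 0): max_ending_here = 10, max_so_far = 34

Maximum subarray: [4, -2, 2, 2, 20, 8]
Maximum sum: 34

The maximum subarray is [4, -2, 2, 2, 20, 8] with sum 34. This subarray runs from index 0 to index 5.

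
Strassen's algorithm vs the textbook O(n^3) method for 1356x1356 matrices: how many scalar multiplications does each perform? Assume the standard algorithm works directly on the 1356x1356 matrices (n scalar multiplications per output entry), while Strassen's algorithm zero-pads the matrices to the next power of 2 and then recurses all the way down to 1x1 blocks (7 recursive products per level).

Matrix multiplication for 1356x1356 matrices:

Strassen's algorithm requires power-of-2 dimensions. Pad 1356x1356 to 2048x2048 (next power of 2).

Standard algorithm: 1356^3 = 2493326016 multiplications
Strassen's algorithm: 7^(log2(2048)) = 7^11 = 1977326743 multiplications
Savings: 2493326016 - 1977326743 = 515999273 multiplications

Standard: 2493326016 multiplications (1356^3). Strassen: 1977326743 multiplications (7^11, after padding to 2048x2048). Strassen reduces 8 recursive multiplications to 7 at each level.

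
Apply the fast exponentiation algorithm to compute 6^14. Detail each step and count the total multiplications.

Computing 6^14 by squaring (build up from 6^1; each line after the first costs one multiplication):

6^1 = 6
6^2 = (6^1)^2 = 6^2 = 36
6^3 = 6 * 6^2 = 6 * 36 = 216
6^6 = (6^3)^2 = 216^2 = 46656
6^7 = 6 * 6^6 = 6 * 46656 = 279936
6^14 = (6^7)^2 = 279936^2 = 78364164096

Result: 78364164096
Multiplications needed: 5 (5 lines after 6^1)

6^14 = 78364164096. Using exponentiation by squaring, this requires 5 multiplications. The key idea: if the exponent is even, square the half-power; if odd, multiply by the base once.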